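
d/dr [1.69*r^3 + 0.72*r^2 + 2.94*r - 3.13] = 5.07*r^2 + 1.44*r + 2.94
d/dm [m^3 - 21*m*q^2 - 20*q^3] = 3*m^2 - 21*q^2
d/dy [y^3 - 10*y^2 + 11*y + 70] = 3*y^2 - 20*y + 11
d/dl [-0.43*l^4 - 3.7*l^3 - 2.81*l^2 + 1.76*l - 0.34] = -1.72*l^3 - 11.1*l^2 - 5.62*l + 1.76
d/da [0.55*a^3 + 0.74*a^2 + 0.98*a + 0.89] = 1.65*a^2 + 1.48*a + 0.98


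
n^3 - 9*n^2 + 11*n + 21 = (n - 7)*(n - 3)*(n + 1)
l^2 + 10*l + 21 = (l + 3)*(l + 7)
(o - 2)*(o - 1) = o^2 - 3*o + 2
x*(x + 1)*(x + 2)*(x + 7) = x^4 + 10*x^3 + 23*x^2 + 14*x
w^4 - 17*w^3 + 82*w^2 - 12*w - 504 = (w - 7)*(w - 6)^2*(w + 2)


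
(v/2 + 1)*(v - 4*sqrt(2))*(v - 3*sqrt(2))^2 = v^4/2 - 5*sqrt(2)*v^3 + v^3 - 10*sqrt(2)*v^2 + 33*v^2 - 36*sqrt(2)*v + 66*v - 72*sqrt(2)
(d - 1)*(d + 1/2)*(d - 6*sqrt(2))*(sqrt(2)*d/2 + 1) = sqrt(2)*d^4/2 - 5*d^3 - sqrt(2)*d^3/4 - 25*sqrt(2)*d^2/4 + 5*d^2/2 + 5*d/2 + 3*sqrt(2)*d + 3*sqrt(2)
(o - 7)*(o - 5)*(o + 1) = o^3 - 11*o^2 + 23*o + 35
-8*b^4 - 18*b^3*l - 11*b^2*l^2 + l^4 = (-4*b + l)*(b + l)^2*(2*b + l)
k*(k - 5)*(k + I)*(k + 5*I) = k^4 - 5*k^3 + 6*I*k^3 - 5*k^2 - 30*I*k^2 + 25*k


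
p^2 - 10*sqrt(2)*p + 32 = (p - 8*sqrt(2))*(p - 2*sqrt(2))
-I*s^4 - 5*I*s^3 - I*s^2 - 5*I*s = s*(s + 5)*(s - I)*(-I*s + 1)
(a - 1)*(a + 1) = a^2 - 1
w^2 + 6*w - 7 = (w - 1)*(w + 7)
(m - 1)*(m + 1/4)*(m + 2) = m^3 + 5*m^2/4 - 7*m/4 - 1/2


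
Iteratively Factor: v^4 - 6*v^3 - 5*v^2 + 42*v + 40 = (v - 5)*(v^3 - v^2 - 10*v - 8) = (v - 5)*(v + 2)*(v^2 - 3*v - 4) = (v - 5)*(v + 1)*(v + 2)*(v - 4)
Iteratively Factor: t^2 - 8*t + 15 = (t - 5)*(t - 3)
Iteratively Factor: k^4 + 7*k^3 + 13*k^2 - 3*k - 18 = (k + 3)*(k^3 + 4*k^2 + k - 6) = (k + 2)*(k + 3)*(k^2 + 2*k - 3) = (k - 1)*(k + 2)*(k + 3)*(k + 3)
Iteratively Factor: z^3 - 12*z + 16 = (z + 4)*(z^2 - 4*z + 4) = (z - 2)*(z + 4)*(z - 2)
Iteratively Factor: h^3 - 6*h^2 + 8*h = (h)*(h^2 - 6*h + 8) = h*(h - 2)*(h - 4)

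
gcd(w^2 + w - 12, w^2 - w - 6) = w - 3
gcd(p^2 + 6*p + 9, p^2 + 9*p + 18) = p + 3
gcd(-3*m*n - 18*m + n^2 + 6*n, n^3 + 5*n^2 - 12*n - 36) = n + 6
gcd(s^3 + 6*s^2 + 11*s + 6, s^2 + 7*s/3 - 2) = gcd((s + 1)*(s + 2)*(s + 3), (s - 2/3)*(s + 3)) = s + 3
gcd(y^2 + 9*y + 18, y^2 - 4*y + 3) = 1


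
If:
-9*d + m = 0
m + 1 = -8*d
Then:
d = -1/17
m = -9/17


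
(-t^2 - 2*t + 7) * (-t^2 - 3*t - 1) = t^4 + 5*t^3 - 19*t - 7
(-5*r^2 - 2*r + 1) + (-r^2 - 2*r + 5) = -6*r^2 - 4*r + 6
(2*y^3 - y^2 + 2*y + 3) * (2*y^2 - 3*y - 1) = 4*y^5 - 8*y^4 + 5*y^3 + y^2 - 11*y - 3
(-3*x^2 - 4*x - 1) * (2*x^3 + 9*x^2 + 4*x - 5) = -6*x^5 - 35*x^4 - 50*x^3 - 10*x^2 + 16*x + 5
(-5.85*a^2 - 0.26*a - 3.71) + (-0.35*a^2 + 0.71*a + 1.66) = -6.2*a^2 + 0.45*a - 2.05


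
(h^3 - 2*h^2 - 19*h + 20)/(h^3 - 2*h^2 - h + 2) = (h^2 - h - 20)/(h^2 - h - 2)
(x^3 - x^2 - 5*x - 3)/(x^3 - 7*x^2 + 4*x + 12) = (x^2 - 2*x - 3)/(x^2 - 8*x + 12)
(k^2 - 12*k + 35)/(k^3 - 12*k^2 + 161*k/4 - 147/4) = 4*(k - 5)/(4*k^2 - 20*k + 21)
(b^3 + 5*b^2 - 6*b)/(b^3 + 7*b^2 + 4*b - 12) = b/(b + 2)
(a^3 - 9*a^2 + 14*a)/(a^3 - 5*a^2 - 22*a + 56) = a/(a + 4)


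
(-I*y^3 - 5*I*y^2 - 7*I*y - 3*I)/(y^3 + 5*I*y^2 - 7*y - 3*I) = I*(-y^3 - 5*y^2 - 7*y - 3)/(y^3 + 5*I*y^2 - 7*y - 3*I)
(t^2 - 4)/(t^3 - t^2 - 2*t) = (t + 2)/(t*(t + 1))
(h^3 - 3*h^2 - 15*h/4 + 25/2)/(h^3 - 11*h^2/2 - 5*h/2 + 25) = (h - 5/2)/(h - 5)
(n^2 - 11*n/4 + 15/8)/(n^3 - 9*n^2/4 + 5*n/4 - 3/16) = 2*(4*n - 5)/(8*n^2 - 6*n + 1)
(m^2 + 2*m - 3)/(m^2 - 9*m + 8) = (m + 3)/(m - 8)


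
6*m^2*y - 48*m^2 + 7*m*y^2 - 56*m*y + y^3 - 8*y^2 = (m + y)*(6*m + y)*(y - 8)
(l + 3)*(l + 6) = l^2 + 9*l + 18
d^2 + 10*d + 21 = (d + 3)*(d + 7)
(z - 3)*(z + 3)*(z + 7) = z^3 + 7*z^2 - 9*z - 63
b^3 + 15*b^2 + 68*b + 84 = (b + 2)*(b + 6)*(b + 7)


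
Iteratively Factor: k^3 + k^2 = (k)*(k^2 + k) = k^2*(k + 1)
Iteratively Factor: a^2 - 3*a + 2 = (a - 1)*(a - 2)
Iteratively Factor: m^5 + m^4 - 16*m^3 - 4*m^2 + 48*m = (m - 3)*(m^4 + 4*m^3 - 4*m^2 - 16*m) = (m - 3)*(m - 2)*(m^3 + 6*m^2 + 8*m) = (m - 3)*(m - 2)*(m + 2)*(m^2 + 4*m) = (m - 3)*(m - 2)*(m + 2)*(m + 4)*(m)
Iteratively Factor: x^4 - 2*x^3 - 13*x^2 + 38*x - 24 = (x - 1)*(x^3 - x^2 - 14*x + 24) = (x - 3)*(x - 1)*(x^2 + 2*x - 8) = (x - 3)*(x - 1)*(x + 4)*(x - 2)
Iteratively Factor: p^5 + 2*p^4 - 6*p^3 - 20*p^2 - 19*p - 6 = (p + 2)*(p^4 - 6*p^2 - 8*p - 3) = (p + 1)*(p + 2)*(p^3 - p^2 - 5*p - 3) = (p + 1)^2*(p + 2)*(p^2 - 2*p - 3) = (p + 1)^3*(p + 2)*(p - 3)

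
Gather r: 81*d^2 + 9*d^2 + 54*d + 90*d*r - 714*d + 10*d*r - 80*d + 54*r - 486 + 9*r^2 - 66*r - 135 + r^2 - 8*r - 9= 90*d^2 - 740*d + 10*r^2 + r*(100*d - 20) - 630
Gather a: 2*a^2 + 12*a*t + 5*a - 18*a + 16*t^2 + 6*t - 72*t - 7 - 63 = 2*a^2 + a*(12*t - 13) + 16*t^2 - 66*t - 70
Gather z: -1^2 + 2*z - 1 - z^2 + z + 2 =-z^2 + 3*z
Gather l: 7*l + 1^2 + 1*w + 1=7*l + w + 2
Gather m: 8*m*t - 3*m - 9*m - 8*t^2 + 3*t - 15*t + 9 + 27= m*(8*t - 12) - 8*t^2 - 12*t + 36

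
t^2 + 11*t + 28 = (t + 4)*(t + 7)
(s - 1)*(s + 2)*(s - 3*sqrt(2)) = s^3 - 3*sqrt(2)*s^2 + s^2 - 3*sqrt(2)*s - 2*s + 6*sqrt(2)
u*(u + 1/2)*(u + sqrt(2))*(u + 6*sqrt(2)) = u^4 + u^3/2 + 7*sqrt(2)*u^3 + 7*sqrt(2)*u^2/2 + 12*u^2 + 6*u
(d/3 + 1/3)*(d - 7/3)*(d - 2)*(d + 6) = d^4/3 + 8*d^3/9 - 59*d^2/9 + 20*d/9 + 28/3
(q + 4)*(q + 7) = q^2 + 11*q + 28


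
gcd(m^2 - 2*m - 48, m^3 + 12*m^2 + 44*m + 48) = m + 6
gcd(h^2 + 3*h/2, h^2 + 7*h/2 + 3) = h + 3/2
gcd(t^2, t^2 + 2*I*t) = t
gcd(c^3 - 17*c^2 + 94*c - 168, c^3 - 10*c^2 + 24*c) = c^2 - 10*c + 24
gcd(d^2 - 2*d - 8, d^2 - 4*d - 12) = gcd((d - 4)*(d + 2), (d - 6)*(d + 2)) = d + 2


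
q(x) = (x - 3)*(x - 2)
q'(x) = 2*x - 5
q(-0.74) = 10.25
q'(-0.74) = -6.48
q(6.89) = 19.02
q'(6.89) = 8.78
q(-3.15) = 31.67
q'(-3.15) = -11.30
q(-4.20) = 44.64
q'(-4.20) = -13.40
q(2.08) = -0.07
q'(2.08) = -0.84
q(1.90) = 0.11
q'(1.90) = -1.20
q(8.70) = 38.19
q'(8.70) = 12.40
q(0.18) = 5.13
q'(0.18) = -4.64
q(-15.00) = 306.00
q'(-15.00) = -35.00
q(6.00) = 12.00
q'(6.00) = 7.00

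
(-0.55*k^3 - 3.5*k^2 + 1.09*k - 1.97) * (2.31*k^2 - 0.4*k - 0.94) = -1.2705*k^5 - 7.865*k^4 + 4.4349*k^3 - 1.6967*k^2 - 0.2366*k + 1.8518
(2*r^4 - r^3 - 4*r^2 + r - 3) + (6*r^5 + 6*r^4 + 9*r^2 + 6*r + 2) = 6*r^5 + 8*r^4 - r^3 + 5*r^2 + 7*r - 1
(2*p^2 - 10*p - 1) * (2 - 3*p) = -6*p^3 + 34*p^2 - 17*p - 2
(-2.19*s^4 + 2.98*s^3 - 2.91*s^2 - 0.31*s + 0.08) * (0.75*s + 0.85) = -1.6425*s^5 + 0.3735*s^4 + 0.3505*s^3 - 2.706*s^2 - 0.2035*s + 0.068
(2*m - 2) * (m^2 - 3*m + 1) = 2*m^3 - 8*m^2 + 8*m - 2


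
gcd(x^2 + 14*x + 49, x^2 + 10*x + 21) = x + 7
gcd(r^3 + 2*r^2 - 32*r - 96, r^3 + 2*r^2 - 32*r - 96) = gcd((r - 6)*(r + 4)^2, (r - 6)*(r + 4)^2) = r^3 + 2*r^2 - 32*r - 96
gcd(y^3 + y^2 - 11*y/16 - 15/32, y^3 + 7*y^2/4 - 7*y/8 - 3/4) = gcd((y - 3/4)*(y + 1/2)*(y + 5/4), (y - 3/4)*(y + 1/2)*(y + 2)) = y^2 - y/4 - 3/8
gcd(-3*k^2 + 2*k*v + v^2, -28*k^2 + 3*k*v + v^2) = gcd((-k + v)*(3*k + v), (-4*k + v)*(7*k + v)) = 1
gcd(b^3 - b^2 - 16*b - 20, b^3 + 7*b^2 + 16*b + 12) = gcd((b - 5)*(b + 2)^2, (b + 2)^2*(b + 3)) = b^2 + 4*b + 4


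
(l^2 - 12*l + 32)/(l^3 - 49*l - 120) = (l - 4)/(l^2 + 8*l + 15)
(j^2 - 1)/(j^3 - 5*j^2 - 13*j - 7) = (j - 1)/(j^2 - 6*j - 7)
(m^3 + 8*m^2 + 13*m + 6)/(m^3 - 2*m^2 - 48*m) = (m^2 + 2*m + 1)/(m*(m - 8))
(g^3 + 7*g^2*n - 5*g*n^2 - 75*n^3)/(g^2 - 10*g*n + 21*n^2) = (g^2 + 10*g*n + 25*n^2)/(g - 7*n)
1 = 1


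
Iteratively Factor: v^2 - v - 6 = (v + 2)*(v - 3)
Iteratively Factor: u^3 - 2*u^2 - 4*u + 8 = (u + 2)*(u^2 - 4*u + 4) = (u - 2)*(u + 2)*(u - 2)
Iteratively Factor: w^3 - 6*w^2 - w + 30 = (w - 5)*(w^2 - w - 6) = (w - 5)*(w + 2)*(w - 3)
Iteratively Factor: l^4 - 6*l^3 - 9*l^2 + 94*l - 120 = (l - 3)*(l^3 - 3*l^2 - 18*l + 40) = (l - 3)*(l - 2)*(l^2 - l - 20) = (l - 3)*(l - 2)*(l + 4)*(l - 5)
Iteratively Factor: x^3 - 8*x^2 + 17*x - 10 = (x - 5)*(x^2 - 3*x + 2) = (x - 5)*(x - 2)*(x - 1)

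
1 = 1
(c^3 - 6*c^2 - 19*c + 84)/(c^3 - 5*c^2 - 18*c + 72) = (c - 7)/(c - 6)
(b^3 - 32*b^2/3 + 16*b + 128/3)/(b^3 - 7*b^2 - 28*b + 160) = (b + 4/3)/(b + 5)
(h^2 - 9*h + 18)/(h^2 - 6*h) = (h - 3)/h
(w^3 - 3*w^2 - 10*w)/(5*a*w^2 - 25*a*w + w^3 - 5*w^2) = (w + 2)/(5*a + w)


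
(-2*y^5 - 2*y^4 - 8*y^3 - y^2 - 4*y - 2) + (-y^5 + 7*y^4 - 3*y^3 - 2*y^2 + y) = -3*y^5 + 5*y^4 - 11*y^3 - 3*y^2 - 3*y - 2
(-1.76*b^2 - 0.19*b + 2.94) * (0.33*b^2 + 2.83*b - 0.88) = -0.5808*b^4 - 5.0435*b^3 + 1.9813*b^2 + 8.4874*b - 2.5872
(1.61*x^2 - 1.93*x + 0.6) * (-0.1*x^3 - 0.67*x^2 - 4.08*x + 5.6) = -0.161*x^5 - 0.8857*x^4 - 5.3357*x^3 + 16.4884*x^2 - 13.256*x + 3.36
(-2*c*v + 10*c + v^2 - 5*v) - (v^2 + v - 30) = -2*c*v + 10*c - 6*v + 30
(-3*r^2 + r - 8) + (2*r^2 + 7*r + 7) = -r^2 + 8*r - 1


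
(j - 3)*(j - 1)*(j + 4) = j^3 - 13*j + 12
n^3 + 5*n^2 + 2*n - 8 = (n - 1)*(n + 2)*(n + 4)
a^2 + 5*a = a*(a + 5)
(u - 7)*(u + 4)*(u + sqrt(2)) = u^3 - 3*u^2 + sqrt(2)*u^2 - 28*u - 3*sqrt(2)*u - 28*sqrt(2)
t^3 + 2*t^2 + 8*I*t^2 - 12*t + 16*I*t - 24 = (t + 2)*(t + 2*I)*(t + 6*I)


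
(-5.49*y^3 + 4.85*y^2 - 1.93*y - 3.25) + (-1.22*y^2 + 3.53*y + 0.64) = -5.49*y^3 + 3.63*y^2 + 1.6*y - 2.61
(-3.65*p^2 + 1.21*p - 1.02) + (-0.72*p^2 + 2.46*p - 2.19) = -4.37*p^2 + 3.67*p - 3.21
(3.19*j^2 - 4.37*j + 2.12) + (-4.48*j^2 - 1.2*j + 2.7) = -1.29*j^2 - 5.57*j + 4.82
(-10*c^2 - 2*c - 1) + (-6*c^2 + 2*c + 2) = 1 - 16*c^2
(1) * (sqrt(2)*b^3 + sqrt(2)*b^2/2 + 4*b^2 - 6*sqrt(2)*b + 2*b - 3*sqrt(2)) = sqrt(2)*b^3 + sqrt(2)*b^2/2 + 4*b^2 - 6*sqrt(2)*b + 2*b - 3*sqrt(2)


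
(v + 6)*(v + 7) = v^2 + 13*v + 42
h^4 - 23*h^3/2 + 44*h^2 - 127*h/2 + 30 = (h - 5)*(h - 4)*(h - 3/2)*(h - 1)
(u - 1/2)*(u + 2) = u^2 + 3*u/2 - 1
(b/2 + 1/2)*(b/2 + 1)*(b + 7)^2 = b^4/4 + 17*b^3/4 + 93*b^2/4 + 175*b/4 + 49/2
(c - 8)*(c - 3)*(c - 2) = c^3 - 13*c^2 + 46*c - 48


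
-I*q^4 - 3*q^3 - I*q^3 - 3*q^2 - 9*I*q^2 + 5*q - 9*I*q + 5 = (q + 1)*(q - 5*I)*(q + I)*(-I*q + 1)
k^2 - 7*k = k*(k - 7)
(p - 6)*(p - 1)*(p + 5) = p^3 - 2*p^2 - 29*p + 30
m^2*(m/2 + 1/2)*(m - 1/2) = m^4/2 + m^3/4 - m^2/4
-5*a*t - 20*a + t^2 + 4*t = (-5*a + t)*(t + 4)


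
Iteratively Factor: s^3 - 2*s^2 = (s)*(s^2 - 2*s) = s^2*(s - 2)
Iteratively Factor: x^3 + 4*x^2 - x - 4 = (x + 1)*(x^2 + 3*x - 4) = (x - 1)*(x + 1)*(x + 4)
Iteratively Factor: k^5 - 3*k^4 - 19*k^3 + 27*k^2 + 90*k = (k + 3)*(k^4 - 6*k^3 - k^2 + 30*k) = (k - 5)*(k + 3)*(k^3 - k^2 - 6*k) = (k - 5)*(k - 3)*(k + 3)*(k^2 + 2*k) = (k - 5)*(k - 3)*(k + 2)*(k + 3)*(k)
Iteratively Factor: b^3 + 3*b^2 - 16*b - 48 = (b - 4)*(b^2 + 7*b + 12) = (b - 4)*(b + 3)*(b + 4)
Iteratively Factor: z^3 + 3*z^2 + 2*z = (z + 1)*(z^2 + 2*z) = z*(z + 1)*(z + 2)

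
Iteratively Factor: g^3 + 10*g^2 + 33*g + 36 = (g + 3)*(g^2 + 7*g + 12) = (g + 3)*(g + 4)*(g + 3)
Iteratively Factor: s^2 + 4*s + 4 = (s + 2)*(s + 2)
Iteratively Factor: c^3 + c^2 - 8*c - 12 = (c + 2)*(c^2 - c - 6) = (c - 3)*(c + 2)*(c + 2)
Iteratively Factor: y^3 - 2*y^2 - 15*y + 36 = (y + 4)*(y^2 - 6*y + 9) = (y - 3)*(y + 4)*(y - 3)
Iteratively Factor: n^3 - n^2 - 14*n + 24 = (n - 3)*(n^2 + 2*n - 8) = (n - 3)*(n + 4)*(n - 2)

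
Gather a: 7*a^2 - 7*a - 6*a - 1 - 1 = 7*a^2 - 13*a - 2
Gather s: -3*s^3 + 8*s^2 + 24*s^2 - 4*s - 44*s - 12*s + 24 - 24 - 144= -3*s^3 + 32*s^2 - 60*s - 144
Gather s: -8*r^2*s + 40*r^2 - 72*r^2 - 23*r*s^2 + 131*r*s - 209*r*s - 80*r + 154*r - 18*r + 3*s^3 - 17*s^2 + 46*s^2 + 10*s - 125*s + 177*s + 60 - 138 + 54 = -32*r^2 + 56*r + 3*s^3 + s^2*(29 - 23*r) + s*(-8*r^2 - 78*r + 62) - 24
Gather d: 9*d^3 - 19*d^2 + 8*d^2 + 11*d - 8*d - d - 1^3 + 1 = 9*d^3 - 11*d^2 + 2*d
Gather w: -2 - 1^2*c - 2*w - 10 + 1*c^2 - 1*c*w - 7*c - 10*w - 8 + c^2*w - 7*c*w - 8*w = c^2 - 8*c + w*(c^2 - 8*c - 20) - 20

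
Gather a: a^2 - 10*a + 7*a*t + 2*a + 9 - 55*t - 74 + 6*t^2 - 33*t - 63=a^2 + a*(7*t - 8) + 6*t^2 - 88*t - 128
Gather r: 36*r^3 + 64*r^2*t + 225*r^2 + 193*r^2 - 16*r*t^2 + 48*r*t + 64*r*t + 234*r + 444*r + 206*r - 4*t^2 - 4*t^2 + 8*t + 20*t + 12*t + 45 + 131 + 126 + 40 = 36*r^3 + r^2*(64*t + 418) + r*(-16*t^2 + 112*t + 884) - 8*t^2 + 40*t + 342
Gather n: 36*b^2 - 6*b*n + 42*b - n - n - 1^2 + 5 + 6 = 36*b^2 + 42*b + n*(-6*b - 2) + 10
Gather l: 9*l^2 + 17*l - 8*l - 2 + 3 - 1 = 9*l^2 + 9*l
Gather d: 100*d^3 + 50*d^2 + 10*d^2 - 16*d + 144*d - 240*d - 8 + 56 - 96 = 100*d^3 + 60*d^2 - 112*d - 48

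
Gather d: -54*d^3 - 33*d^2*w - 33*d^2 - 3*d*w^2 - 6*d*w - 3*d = -54*d^3 + d^2*(-33*w - 33) + d*(-3*w^2 - 6*w - 3)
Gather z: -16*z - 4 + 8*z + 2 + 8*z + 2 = 0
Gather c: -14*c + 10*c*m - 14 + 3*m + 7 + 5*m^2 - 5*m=c*(10*m - 14) + 5*m^2 - 2*m - 7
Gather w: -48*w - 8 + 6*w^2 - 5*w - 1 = 6*w^2 - 53*w - 9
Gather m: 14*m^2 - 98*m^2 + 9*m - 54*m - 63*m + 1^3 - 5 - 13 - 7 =-84*m^2 - 108*m - 24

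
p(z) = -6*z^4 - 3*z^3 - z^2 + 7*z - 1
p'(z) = -24*z^3 - 9*z^2 - 2*z + 7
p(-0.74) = -7.31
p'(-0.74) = 13.28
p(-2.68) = -278.72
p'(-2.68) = 409.69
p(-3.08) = -484.34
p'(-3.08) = 629.02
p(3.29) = -798.59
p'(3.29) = -951.67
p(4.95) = -3956.95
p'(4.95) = -3134.32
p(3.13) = -656.76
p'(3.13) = -823.38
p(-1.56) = -38.50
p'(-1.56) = 79.33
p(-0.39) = -3.84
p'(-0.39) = 7.83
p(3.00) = -556.00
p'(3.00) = -728.00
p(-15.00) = -293956.00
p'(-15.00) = 79012.00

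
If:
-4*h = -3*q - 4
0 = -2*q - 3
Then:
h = -1/8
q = -3/2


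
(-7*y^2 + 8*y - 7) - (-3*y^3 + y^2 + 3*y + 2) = 3*y^3 - 8*y^2 + 5*y - 9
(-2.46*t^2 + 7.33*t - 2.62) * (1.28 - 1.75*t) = 4.305*t^3 - 15.9763*t^2 + 13.9674*t - 3.3536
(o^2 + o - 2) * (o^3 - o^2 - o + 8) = o^5 - 4*o^3 + 9*o^2 + 10*o - 16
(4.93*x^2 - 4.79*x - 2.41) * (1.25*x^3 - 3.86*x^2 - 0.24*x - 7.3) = 6.1625*x^5 - 25.0173*x^4 + 14.2937*x^3 - 25.5368*x^2 + 35.5454*x + 17.593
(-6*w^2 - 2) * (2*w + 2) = -12*w^3 - 12*w^2 - 4*w - 4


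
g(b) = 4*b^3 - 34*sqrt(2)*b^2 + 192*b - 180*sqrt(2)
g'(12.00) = 766.00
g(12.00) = 2037.45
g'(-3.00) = 588.50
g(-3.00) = -1371.31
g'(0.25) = 168.71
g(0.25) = -209.50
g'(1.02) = 106.39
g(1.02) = -104.50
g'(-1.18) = 322.19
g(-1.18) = -554.64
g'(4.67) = 4.61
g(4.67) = 0.83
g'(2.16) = 40.27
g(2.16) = -23.86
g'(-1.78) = 401.20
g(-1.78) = -771.22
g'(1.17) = 95.91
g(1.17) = -89.33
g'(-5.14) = 1003.33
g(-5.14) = -3054.97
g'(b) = 12*b^2 - 68*sqrt(2)*b + 192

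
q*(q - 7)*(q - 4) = q^3 - 11*q^2 + 28*q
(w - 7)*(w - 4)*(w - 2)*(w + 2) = w^4 - 11*w^3 + 24*w^2 + 44*w - 112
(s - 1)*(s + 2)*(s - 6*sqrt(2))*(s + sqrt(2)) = s^4 - 5*sqrt(2)*s^3 + s^3 - 14*s^2 - 5*sqrt(2)*s^2 - 12*s + 10*sqrt(2)*s + 24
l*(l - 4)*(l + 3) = l^3 - l^2 - 12*l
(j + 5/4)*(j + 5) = j^2 + 25*j/4 + 25/4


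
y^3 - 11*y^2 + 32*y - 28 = (y - 7)*(y - 2)^2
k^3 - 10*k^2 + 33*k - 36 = (k - 4)*(k - 3)^2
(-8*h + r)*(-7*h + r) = 56*h^2 - 15*h*r + r^2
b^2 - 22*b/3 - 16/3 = (b - 8)*(b + 2/3)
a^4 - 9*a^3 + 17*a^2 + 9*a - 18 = (a - 6)*(a - 3)*(a - 1)*(a + 1)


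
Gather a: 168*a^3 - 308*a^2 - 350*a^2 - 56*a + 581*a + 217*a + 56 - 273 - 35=168*a^3 - 658*a^2 + 742*a - 252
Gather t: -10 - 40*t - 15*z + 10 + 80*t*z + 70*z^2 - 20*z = t*(80*z - 40) + 70*z^2 - 35*z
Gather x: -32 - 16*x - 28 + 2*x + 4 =-14*x - 56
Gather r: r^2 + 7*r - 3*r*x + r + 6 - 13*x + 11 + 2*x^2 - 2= r^2 + r*(8 - 3*x) + 2*x^2 - 13*x + 15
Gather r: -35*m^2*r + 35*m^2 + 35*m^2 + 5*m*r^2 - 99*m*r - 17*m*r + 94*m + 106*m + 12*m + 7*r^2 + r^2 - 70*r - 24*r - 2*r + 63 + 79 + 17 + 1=70*m^2 + 212*m + r^2*(5*m + 8) + r*(-35*m^2 - 116*m - 96) + 160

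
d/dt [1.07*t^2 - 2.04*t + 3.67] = 2.14*t - 2.04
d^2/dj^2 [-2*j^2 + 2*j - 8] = -4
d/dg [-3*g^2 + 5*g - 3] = 5 - 6*g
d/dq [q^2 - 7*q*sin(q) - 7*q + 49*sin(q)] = -7*q*cos(q) + 2*q - 7*sin(q) + 49*cos(q) - 7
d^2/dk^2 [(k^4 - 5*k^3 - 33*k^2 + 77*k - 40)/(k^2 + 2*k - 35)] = 2*(k^6 + 6*k^5 - 93*k^4 - 612*k^3 + 4815*k^2 - 10530*k - 36595)/(k^6 + 6*k^5 - 93*k^4 - 412*k^3 + 3255*k^2 + 7350*k - 42875)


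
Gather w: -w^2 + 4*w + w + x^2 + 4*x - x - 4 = -w^2 + 5*w + x^2 + 3*x - 4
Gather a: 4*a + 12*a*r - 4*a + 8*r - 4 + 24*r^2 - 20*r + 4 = 12*a*r + 24*r^2 - 12*r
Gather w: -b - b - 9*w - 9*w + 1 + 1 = -2*b - 18*w + 2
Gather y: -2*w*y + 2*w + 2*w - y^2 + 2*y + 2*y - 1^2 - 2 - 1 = 4*w - y^2 + y*(4 - 2*w) - 4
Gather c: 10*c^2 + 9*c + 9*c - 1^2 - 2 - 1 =10*c^2 + 18*c - 4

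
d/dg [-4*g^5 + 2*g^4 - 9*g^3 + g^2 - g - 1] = -20*g^4 + 8*g^3 - 27*g^2 + 2*g - 1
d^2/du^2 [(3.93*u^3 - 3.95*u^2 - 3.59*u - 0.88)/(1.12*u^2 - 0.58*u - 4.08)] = (-7.105427357601e-15*u^4 + 24.422728*u^3 - 59.12304*u^2 + 297.522816*u - 123.150368)/(1.404928*u^6 - 2.182656*u^5 - 14.223552*u^4 + 15.707096*u^3 + 51.814368*u^2 - 28.964736*u - 67.917312)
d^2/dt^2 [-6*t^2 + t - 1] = -12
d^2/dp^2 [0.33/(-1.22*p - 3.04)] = -0.982344/(1.22*p + 3.04)^3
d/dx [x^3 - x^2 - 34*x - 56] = 3*x^2 - 2*x - 34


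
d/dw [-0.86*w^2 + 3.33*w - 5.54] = 3.33 - 1.72*w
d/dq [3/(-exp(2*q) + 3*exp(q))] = 3*(2*exp(q) - 3)*exp(-q)/(exp(q) - 3)^2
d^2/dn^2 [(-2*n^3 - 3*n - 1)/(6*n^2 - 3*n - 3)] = 12*n*(-n^2 - n - 1)/(8*n^6 - 12*n^5 - 6*n^4 + 11*n^3 + 3*n^2 - 3*n - 1)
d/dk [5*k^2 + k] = 10*k + 1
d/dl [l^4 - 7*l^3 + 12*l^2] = l*(4*l^2 - 21*l + 24)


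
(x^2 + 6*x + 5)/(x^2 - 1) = (x + 5)/(x - 1)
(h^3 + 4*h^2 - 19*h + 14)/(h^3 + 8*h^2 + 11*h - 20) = (h^2 + 5*h - 14)/(h^2 + 9*h + 20)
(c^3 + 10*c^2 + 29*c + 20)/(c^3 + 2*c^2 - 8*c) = (c^2 + 6*c + 5)/(c*(c - 2))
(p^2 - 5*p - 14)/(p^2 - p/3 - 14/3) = 3*(p - 7)/(3*p - 7)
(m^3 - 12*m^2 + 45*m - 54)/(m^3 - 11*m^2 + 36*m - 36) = (m - 3)/(m - 2)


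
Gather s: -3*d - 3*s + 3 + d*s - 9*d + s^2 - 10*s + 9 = -12*d + s^2 + s*(d - 13) + 12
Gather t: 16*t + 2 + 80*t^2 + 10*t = 80*t^2 + 26*t + 2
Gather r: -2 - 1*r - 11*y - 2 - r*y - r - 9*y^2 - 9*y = r*(-y - 2) - 9*y^2 - 20*y - 4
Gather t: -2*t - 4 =-2*t - 4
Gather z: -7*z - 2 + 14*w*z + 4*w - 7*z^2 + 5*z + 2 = 4*w - 7*z^2 + z*(14*w - 2)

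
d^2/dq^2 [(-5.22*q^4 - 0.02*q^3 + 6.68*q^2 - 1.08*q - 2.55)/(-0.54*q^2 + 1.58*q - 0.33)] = (3.044304*q^6 - 26.722224*q^5 + 83.768472*q^4 - 54.223496*q^3 + 18.362664*q^2 - 14.195628*q + 11.49414)/(0.157464*q^6 - 1.382184*q^5 + 4.332852*q^4 - 5.633648*q^3 + 2.647854*q^2 - 0.516186*q + 0.035937)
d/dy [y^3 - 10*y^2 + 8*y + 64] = 3*y^2 - 20*y + 8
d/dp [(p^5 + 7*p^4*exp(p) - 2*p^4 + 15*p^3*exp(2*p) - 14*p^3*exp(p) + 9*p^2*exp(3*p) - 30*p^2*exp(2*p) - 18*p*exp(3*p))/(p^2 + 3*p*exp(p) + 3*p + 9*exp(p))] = (4*p^4*exp(p) + 3*p^4 + 6*p^3*exp(2*p) + 12*p^3*exp(p) + 8*p^3 + 9*p^2*exp(2*p) + 4*p^2*exp(p) - 18*p^2 - 18*p*exp(2*p) - 48*p*exp(p) - 18*exp(2*p))/(p^2 + 6*p + 9)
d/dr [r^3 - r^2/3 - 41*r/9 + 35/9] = 3*r^2 - 2*r/3 - 41/9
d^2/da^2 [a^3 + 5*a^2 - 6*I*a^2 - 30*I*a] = 6*a + 10 - 12*I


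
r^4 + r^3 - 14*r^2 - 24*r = r*(r - 4)*(r + 2)*(r + 3)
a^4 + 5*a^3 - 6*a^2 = a^2*(a - 1)*(a + 6)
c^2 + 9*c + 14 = (c + 2)*(c + 7)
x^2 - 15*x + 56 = (x - 8)*(x - 7)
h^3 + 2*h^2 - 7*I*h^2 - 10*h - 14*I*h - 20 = (h + 2)*(h - 5*I)*(h - 2*I)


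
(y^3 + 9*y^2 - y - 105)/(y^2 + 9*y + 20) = (y^2 + 4*y - 21)/(y + 4)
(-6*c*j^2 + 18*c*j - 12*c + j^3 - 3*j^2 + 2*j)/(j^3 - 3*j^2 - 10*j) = (6*c*j^2 - 18*c*j + 12*c - j^3 + 3*j^2 - 2*j)/(j*(-j^2 + 3*j + 10))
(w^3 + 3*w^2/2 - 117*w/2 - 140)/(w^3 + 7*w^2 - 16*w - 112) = (w^2 - 11*w/2 - 20)/(w^2 - 16)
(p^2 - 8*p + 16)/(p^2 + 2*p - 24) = (p - 4)/(p + 6)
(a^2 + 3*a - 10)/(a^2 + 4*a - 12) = (a + 5)/(a + 6)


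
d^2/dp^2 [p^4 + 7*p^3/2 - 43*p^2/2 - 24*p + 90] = 12*p^2 + 21*p - 43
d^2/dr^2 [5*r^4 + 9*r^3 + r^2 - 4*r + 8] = 60*r^2 + 54*r + 2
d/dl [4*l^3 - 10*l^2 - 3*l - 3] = 12*l^2 - 20*l - 3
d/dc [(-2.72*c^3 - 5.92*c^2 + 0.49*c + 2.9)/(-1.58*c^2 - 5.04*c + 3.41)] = (4.2976*c^4 + 27.4176*c^3 + 2.7854*c^2 - 31.2104*c + 16.2869)/(2.4964*c^4 + 15.9264*c^3 + 14.626*c^2 - 34.3728*c + 11.6281)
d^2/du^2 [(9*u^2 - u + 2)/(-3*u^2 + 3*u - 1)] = 18*(-8*u^3 + 3*u^2 + 5*u - 2)/(27*u^6 - 81*u^5 + 108*u^4 - 81*u^3 + 36*u^2 - 9*u + 1)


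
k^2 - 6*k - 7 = (k - 7)*(k + 1)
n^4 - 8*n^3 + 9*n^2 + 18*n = n*(n - 6)*(n - 3)*(n + 1)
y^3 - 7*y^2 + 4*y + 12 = (y - 6)*(y - 2)*(y + 1)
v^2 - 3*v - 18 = (v - 6)*(v + 3)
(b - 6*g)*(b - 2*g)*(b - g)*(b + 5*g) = b^4 - 4*b^3*g - 25*b^2*g^2 + 88*b*g^3 - 60*g^4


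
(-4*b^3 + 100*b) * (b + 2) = -4*b^4 - 8*b^3 + 100*b^2 + 200*b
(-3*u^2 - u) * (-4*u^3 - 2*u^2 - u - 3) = 12*u^5 + 10*u^4 + 5*u^3 + 10*u^2 + 3*u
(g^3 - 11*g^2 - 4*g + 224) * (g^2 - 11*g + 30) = g^5 - 22*g^4 + 147*g^3 - 62*g^2 - 2584*g + 6720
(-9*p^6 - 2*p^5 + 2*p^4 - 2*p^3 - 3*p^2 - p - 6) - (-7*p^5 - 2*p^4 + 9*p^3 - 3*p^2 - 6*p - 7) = -9*p^6 + 5*p^5 + 4*p^4 - 11*p^3 + 5*p + 1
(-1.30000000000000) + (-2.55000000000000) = -3.85000000000000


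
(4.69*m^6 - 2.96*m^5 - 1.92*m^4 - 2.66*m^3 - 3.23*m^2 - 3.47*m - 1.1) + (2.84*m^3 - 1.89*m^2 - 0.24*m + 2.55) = 4.69*m^6 - 2.96*m^5 - 1.92*m^4 + 0.18*m^3 - 5.12*m^2 - 3.71*m + 1.45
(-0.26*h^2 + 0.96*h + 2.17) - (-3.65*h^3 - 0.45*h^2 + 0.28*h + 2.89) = 3.65*h^3 + 0.19*h^2 + 0.68*h - 0.72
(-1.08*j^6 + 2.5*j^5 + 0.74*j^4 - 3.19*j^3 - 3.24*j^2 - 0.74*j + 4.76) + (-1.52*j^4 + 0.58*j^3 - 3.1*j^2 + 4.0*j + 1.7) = -1.08*j^6 + 2.5*j^5 - 0.78*j^4 - 2.61*j^3 - 6.34*j^2 + 3.26*j + 6.46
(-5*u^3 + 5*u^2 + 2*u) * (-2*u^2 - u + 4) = 10*u^5 - 5*u^4 - 29*u^3 + 18*u^2 + 8*u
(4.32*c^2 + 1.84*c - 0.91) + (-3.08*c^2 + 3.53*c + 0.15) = 1.24*c^2 + 5.37*c - 0.76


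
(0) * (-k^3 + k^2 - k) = 0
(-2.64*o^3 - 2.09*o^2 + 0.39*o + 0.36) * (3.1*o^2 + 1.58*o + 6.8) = -8.184*o^5 - 10.6502*o^4 - 20.0452*o^3 - 12.4798*o^2 + 3.2208*o + 2.448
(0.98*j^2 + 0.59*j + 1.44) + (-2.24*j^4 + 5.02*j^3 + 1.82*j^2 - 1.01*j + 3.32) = -2.24*j^4 + 5.02*j^3 + 2.8*j^2 - 0.42*j + 4.76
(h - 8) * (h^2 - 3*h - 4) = h^3 - 11*h^2 + 20*h + 32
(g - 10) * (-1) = 10 - g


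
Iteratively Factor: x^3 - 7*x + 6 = (x - 1)*(x^2 + x - 6) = (x - 1)*(x + 3)*(x - 2)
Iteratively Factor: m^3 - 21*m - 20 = (m - 5)*(m^2 + 5*m + 4) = (m - 5)*(m + 1)*(m + 4)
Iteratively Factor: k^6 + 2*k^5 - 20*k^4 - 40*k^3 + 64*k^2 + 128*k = (k + 2)*(k^5 - 20*k^3 + 64*k) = (k + 2)^2*(k^4 - 2*k^3 - 16*k^2 + 32*k) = (k - 4)*(k + 2)^2*(k^3 + 2*k^2 - 8*k) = k*(k - 4)*(k + 2)^2*(k^2 + 2*k - 8) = k*(k - 4)*(k - 2)*(k + 2)^2*(k + 4)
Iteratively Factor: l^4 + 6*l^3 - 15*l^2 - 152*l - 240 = (l + 4)*(l^3 + 2*l^2 - 23*l - 60) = (l + 3)*(l + 4)*(l^2 - l - 20) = (l + 3)*(l + 4)^2*(l - 5)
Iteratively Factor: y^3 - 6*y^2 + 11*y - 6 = (y - 2)*(y^2 - 4*y + 3) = (y - 2)*(y - 1)*(y - 3)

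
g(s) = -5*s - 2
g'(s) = -5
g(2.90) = -16.50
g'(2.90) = -5.00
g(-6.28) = 29.40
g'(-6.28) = -5.00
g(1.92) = -11.60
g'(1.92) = -5.00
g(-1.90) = 7.50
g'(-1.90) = -5.00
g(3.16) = -17.80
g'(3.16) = -5.00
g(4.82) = -26.10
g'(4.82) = -5.00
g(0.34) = -3.70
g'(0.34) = -5.00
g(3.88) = -21.40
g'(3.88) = -5.00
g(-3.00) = 13.00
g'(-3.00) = -5.00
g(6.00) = -32.00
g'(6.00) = -5.00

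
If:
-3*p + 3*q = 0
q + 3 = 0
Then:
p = -3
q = -3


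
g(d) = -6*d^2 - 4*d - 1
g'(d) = -12*d - 4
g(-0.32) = -0.33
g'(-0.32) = -0.16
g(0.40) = -3.56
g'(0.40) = -8.80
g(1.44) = -19.20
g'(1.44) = -21.28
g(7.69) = -386.58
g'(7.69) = -96.28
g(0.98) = -10.68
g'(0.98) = -15.76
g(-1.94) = -15.82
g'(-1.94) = 19.28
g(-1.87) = -14.50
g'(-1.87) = 18.44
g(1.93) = -31.07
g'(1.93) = -27.16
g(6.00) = -241.00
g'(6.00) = -76.00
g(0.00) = -1.00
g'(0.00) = -4.00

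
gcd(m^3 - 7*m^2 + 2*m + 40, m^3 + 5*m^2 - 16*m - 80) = m - 4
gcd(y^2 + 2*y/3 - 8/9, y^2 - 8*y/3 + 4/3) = y - 2/3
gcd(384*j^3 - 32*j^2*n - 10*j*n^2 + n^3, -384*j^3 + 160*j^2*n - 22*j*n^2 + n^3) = 64*j^2 - 16*j*n + n^2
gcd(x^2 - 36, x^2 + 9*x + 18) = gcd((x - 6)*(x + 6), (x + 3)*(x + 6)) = x + 6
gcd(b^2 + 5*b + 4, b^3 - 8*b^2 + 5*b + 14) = b + 1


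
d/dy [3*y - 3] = 3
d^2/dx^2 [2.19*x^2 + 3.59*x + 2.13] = 4.38000000000000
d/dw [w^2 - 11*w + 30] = 2*w - 11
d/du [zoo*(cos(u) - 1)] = zoo*sin(u)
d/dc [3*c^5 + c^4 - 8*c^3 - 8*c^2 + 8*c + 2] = 15*c^4 + 4*c^3 - 24*c^2 - 16*c + 8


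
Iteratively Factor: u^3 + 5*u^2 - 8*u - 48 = (u + 4)*(u^2 + u - 12) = (u + 4)^2*(u - 3)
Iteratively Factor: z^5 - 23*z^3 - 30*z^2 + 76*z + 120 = (z + 2)*(z^4 - 2*z^3 - 19*z^2 + 8*z + 60) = (z - 2)*(z + 2)*(z^3 - 19*z - 30) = (z - 2)*(z + 2)^2*(z^2 - 2*z - 15) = (z - 5)*(z - 2)*(z + 2)^2*(z + 3)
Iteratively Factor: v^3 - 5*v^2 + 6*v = (v)*(v^2 - 5*v + 6) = v*(v - 3)*(v - 2)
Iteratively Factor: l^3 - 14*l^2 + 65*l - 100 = (l - 4)*(l^2 - 10*l + 25) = (l - 5)*(l - 4)*(l - 5)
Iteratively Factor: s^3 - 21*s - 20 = (s + 4)*(s^2 - 4*s - 5) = (s + 1)*(s + 4)*(s - 5)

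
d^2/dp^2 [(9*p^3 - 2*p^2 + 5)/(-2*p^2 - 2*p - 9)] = 2*(118*p^3 - 654*p^2 - 2247*p + 232)/(8*p^6 + 24*p^5 + 132*p^4 + 224*p^3 + 594*p^2 + 486*p + 729)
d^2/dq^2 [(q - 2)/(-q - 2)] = 8/(q + 2)^3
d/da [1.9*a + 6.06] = 1.90000000000000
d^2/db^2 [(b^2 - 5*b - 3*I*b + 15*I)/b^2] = (b*(-10 - 6*I) + 90*I)/b^4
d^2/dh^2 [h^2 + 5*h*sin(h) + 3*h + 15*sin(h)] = -5*h*sin(h) - 15*sin(h) + 10*cos(h) + 2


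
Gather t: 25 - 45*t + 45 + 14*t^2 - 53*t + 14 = 14*t^2 - 98*t + 84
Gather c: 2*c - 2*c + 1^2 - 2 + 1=0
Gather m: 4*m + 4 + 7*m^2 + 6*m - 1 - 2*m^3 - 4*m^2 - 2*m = -2*m^3 + 3*m^2 + 8*m + 3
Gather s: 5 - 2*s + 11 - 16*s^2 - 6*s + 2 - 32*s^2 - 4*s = -48*s^2 - 12*s + 18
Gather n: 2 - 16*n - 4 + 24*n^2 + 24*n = 24*n^2 + 8*n - 2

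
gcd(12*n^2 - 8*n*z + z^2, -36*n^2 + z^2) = -6*n + z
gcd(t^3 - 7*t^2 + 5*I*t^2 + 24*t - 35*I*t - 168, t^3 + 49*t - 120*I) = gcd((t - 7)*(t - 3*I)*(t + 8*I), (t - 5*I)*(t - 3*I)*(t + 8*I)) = t^2 + 5*I*t + 24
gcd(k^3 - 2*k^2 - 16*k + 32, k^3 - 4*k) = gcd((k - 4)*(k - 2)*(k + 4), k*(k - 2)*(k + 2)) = k - 2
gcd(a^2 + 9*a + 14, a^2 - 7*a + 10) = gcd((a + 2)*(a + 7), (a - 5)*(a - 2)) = 1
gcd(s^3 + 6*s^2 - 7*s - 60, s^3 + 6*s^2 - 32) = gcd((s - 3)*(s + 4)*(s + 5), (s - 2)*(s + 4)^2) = s + 4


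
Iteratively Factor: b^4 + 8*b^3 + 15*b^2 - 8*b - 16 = (b - 1)*(b^3 + 9*b^2 + 24*b + 16) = (b - 1)*(b + 1)*(b^2 + 8*b + 16) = (b - 1)*(b + 1)*(b + 4)*(b + 4)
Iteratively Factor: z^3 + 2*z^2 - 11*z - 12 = (z + 4)*(z^2 - 2*z - 3) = (z + 1)*(z + 4)*(z - 3)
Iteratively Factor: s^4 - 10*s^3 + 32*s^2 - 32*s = (s - 4)*(s^3 - 6*s^2 + 8*s) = s*(s - 4)*(s^2 - 6*s + 8) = s*(s - 4)*(s - 2)*(s - 4)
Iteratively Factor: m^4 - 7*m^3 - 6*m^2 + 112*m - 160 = (m - 4)*(m^3 - 3*m^2 - 18*m + 40) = (m - 5)*(m - 4)*(m^2 + 2*m - 8) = (m - 5)*(m - 4)*(m + 4)*(m - 2)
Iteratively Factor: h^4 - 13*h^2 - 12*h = (h + 1)*(h^3 - h^2 - 12*h) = h*(h + 1)*(h^2 - h - 12) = h*(h + 1)*(h + 3)*(h - 4)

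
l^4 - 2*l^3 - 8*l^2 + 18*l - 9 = (l - 3)*(l - 1)^2*(l + 3)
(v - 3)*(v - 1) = v^2 - 4*v + 3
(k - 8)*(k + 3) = k^2 - 5*k - 24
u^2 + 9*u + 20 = (u + 4)*(u + 5)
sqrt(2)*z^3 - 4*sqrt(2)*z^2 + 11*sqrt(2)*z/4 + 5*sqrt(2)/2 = (z - 5/2)*(z - 2)*(sqrt(2)*z + sqrt(2)/2)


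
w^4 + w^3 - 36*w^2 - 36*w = w*(w - 6)*(w + 1)*(w + 6)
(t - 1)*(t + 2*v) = t^2 + 2*t*v - t - 2*v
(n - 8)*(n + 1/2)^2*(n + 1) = n^4 - 6*n^3 - 59*n^2/4 - 39*n/4 - 2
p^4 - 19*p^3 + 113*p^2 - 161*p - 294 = (p - 7)^2*(p - 6)*(p + 1)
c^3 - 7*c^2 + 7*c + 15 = (c - 5)*(c - 3)*(c + 1)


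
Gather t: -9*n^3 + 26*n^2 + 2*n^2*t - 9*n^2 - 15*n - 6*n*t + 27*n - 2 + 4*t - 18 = -9*n^3 + 17*n^2 + 12*n + t*(2*n^2 - 6*n + 4) - 20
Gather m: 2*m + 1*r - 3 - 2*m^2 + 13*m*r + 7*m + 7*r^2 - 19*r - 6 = -2*m^2 + m*(13*r + 9) + 7*r^2 - 18*r - 9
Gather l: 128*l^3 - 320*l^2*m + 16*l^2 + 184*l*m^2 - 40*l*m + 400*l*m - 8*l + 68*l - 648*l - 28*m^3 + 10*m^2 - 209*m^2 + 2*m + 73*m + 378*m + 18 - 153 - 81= 128*l^3 + l^2*(16 - 320*m) + l*(184*m^2 + 360*m - 588) - 28*m^3 - 199*m^2 + 453*m - 216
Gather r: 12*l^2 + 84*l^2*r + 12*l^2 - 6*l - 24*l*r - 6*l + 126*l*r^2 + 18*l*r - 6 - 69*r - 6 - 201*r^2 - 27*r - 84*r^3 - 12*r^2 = 24*l^2 - 12*l - 84*r^3 + r^2*(126*l - 213) + r*(84*l^2 - 6*l - 96) - 12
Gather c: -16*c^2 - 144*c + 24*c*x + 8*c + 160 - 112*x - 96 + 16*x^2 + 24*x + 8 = -16*c^2 + c*(24*x - 136) + 16*x^2 - 88*x + 72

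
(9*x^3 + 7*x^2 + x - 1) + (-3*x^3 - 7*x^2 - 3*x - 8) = 6*x^3 - 2*x - 9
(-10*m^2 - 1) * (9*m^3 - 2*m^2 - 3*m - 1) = -90*m^5 + 20*m^4 + 21*m^3 + 12*m^2 + 3*m + 1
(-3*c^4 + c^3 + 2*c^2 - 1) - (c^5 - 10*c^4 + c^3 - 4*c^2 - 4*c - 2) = -c^5 + 7*c^4 + 6*c^2 + 4*c + 1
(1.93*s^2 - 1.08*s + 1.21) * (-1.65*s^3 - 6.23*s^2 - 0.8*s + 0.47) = -3.1845*s^5 - 10.2419*s^4 + 3.1879*s^3 - 5.7672*s^2 - 1.4756*s + 0.5687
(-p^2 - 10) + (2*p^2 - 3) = p^2 - 13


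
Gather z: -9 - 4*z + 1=-4*z - 8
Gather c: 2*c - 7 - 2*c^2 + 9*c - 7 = -2*c^2 + 11*c - 14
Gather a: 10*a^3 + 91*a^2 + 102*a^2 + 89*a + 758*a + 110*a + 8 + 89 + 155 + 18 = 10*a^3 + 193*a^2 + 957*a + 270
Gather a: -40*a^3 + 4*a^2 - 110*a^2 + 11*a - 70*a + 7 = -40*a^3 - 106*a^2 - 59*a + 7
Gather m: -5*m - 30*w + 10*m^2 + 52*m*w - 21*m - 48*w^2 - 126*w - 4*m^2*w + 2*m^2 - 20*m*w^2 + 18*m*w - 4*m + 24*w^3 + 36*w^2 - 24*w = m^2*(12 - 4*w) + m*(-20*w^2 + 70*w - 30) + 24*w^3 - 12*w^2 - 180*w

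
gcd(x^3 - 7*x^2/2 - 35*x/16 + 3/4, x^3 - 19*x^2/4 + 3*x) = x - 4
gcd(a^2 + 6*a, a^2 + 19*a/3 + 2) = a + 6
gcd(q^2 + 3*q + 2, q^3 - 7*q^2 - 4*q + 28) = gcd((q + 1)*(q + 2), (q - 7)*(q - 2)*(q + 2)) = q + 2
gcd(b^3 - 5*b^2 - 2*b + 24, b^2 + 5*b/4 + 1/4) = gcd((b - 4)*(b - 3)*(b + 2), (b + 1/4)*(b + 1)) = 1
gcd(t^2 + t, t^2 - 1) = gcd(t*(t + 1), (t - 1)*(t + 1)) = t + 1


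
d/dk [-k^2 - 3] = -2*k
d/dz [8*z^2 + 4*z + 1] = 16*z + 4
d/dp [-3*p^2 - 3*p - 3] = -6*p - 3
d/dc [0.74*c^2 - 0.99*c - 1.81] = 1.48*c - 0.99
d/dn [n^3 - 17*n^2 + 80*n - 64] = 3*n^2 - 34*n + 80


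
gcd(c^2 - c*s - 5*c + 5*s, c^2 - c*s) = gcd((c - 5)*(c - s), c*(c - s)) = -c + s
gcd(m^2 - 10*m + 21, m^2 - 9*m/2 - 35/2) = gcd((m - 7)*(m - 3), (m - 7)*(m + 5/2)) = m - 7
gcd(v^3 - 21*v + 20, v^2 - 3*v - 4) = v - 4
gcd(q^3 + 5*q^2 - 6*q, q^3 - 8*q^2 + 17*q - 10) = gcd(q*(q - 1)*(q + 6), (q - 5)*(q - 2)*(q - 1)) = q - 1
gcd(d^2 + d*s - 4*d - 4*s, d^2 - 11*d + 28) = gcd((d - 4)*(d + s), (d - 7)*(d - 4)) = d - 4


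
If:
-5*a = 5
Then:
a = -1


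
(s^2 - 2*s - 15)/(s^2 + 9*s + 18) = (s - 5)/(s + 6)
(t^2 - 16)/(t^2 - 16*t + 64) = (t^2 - 16)/(t^2 - 16*t + 64)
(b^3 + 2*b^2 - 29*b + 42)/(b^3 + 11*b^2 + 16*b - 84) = (b - 3)/(b + 6)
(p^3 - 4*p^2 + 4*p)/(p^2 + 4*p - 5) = p*(p^2 - 4*p + 4)/(p^2 + 4*p - 5)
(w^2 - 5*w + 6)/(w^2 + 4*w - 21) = (w - 2)/(w + 7)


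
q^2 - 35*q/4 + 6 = (q - 8)*(q - 3/4)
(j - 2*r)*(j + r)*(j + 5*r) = j^3 + 4*j^2*r - 7*j*r^2 - 10*r^3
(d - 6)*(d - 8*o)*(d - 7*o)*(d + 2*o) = d^4 - 13*d^3*o - 6*d^3 + 26*d^2*o^2 + 78*d^2*o + 112*d*o^3 - 156*d*o^2 - 672*o^3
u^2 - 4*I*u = u*(u - 4*I)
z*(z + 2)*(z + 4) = z^3 + 6*z^2 + 8*z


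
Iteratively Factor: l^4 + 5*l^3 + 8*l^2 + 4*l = (l + 1)*(l^3 + 4*l^2 + 4*l) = (l + 1)*(l + 2)*(l^2 + 2*l) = (l + 1)*(l + 2)^2*(l)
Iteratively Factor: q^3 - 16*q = (q + 4)*(q^2 - 4*q) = (q - 4)*(q + 4)*(q)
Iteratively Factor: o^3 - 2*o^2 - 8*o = (o)*(o^2 - 2*o - 8) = o*(o - 4)*(o + 2)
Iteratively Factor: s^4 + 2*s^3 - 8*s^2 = (s)*(s^3 + 2*s^2 - 8*s) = s^2*(s^2 + 2*s - 8) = s^2*(s + 4)*(s - 2)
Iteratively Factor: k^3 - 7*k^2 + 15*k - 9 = (k - 1)*(k^2 - 6*k + 9) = (k - 3)*(k - 1)*(k - 3)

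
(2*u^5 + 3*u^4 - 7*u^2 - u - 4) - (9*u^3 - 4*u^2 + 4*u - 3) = 2*u^5 + 3*u^4 - 9*u^3 - 3*u^2 - 5*u - 1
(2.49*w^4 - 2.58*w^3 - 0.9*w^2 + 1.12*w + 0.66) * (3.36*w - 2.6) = 8.3664*w^5 - 15.1428*w^4 + 3.684*w^3 + 6.1032*w^2 - 0.6944*w - 1.716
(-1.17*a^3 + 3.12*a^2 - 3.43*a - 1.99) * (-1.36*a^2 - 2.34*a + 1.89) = 1.5912*a^5 - 1.5054*a^4 - 4.8473*a^3 + 16.6294*a^2 - 1.8261*a - 3.7611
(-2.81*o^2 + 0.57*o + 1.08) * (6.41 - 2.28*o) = 6.4068*o^3 - 19.3117*o^2 + 1.1913*o + 6.9228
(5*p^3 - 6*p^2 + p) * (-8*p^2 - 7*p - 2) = -40*p^5 + 13*p^4 + 24*p^3 + 5*p^2 - 2*p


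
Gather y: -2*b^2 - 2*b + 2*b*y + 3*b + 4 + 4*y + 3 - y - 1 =-2*b^2 + b + y*(2*b + 3) + 6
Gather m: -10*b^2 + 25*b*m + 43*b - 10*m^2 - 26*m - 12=-10*b^2 + 43*b - 10*m^2 + m*(25*b - 26) - 12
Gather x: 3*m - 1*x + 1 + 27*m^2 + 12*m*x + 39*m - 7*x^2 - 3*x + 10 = 27*m^2 + 42*m - 7*x^2 + x*(12*m - 4) + 11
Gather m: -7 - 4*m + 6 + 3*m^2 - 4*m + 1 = 3*m^2 - 8*m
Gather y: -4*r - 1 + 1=-4*r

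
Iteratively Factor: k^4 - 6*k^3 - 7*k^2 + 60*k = (k + 3)*(k^3 - 9*k^2 + 20*k) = (k - 5)*(k + 3)*(k^2 - 4*k) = k*(k - 5)*(k + 3)*(k - 4)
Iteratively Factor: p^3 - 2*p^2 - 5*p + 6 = (p + 2)*(p^2 - 4*p + 3) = (p - 3)*(p + 2)*(p - 1)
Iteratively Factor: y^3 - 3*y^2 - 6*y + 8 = (y - 1)*(y^2 - 2*y - 8) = (y - 1)*(y + 2)*(y - 4)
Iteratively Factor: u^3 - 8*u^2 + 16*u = (u - 4)*(u^2 - 4*u) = u*(u - 4)*(u - 4)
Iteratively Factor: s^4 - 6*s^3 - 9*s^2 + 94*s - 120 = (s - 2)*(s^3 - 4*s^2 - 17*s + 60) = (s - 5)*(s - 2)*(s^2 + s - 12) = (s - 5)*(s - 2)*(s + 4)*(s - 3)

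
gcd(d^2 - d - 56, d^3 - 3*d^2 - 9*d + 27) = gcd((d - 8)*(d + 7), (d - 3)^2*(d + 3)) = 1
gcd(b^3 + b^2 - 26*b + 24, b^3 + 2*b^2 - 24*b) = b^2 + 2*b - 24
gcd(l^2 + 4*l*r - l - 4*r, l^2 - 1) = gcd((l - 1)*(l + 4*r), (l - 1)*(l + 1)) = l - 1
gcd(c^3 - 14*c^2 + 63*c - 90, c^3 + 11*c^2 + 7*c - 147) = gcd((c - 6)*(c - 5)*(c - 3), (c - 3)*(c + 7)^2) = c - 3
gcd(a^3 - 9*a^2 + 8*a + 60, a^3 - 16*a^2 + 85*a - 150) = a^2 - 11*a + 30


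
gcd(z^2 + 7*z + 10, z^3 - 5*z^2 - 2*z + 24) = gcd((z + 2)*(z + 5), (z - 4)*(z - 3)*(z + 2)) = z + 2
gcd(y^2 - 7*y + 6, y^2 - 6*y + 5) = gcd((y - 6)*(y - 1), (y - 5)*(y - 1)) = y - 1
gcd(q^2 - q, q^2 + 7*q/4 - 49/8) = 1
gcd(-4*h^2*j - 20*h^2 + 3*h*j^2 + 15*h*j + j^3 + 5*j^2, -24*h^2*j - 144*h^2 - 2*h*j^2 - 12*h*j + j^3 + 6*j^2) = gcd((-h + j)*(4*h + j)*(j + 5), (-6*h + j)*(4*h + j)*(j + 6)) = 4*h + j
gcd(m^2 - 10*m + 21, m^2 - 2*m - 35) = m - 7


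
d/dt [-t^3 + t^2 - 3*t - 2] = -3*t^2 + 2*t - 3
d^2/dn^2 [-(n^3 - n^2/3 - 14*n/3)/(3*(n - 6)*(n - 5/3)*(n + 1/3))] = 6*(-567*n^6 + 2943*n^5 - 7299*n^4 + 11889*n^3 - 11610*n^2 + 25020*n - 9080)/(729*n^9 - 16038*n^8 + 133893*n^7 - 518994*n^6 + 889839*n^5 - 388242*n^4 - 470897*n^3 + 225810*n^2 + 180900*n + 27000)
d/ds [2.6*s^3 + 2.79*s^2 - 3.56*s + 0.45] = 7.8*s^2 + 5.58*s - 3.56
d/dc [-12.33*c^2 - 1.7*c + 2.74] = -24.66*c - 1.7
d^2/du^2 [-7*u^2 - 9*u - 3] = -14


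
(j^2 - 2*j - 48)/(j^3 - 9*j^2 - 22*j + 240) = (j + 6)/(j^2 - j - 30)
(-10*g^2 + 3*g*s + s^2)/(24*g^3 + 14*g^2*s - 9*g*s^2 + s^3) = (-10*g^2 + 3*g*s + s^2)/(24*g^3 + 14*g^2*s - 9*g*s^2 + s^3)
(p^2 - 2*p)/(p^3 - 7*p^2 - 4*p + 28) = p/(p^2 - 5*p - 14)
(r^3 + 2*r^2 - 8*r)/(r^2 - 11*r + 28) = r*(r^2 + 2*r - 8)/(r^2 - 11*r + 28)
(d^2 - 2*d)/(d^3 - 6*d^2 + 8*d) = 1/(d - 4)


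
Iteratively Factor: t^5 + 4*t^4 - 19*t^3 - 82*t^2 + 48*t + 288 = (t + 3)*(t^4 + t^3 - 22*t^2 - 16*t + 96) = (t - 2)*(t + 3)*(t^3 + 3*t^2 - 16*t - 48) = (t - 2)*(t + 3)*(t + 4)*(t^2 - t - 12) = (t - 2)*(t + 3)^2*(t + 4)*(t - 4)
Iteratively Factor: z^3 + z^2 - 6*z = (z - 2)*(z^2 + 3*z) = z*(z - 2)*(z + 3)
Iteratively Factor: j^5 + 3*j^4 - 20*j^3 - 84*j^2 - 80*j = (j + 2)*(j^4 + j^3 - 22*j^2 - 40*j) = (j - 5)*(j + 2)*(j^3 + 6*j^2 + 8*j) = (j - 5)*(j + 2)*(j + 4)*(j^2 + 2*j) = j*(j - 5)*(j + 2)*(j + 4)*(j + 2)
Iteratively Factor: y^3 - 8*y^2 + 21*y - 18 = (y - 2)*(y^2 - 6*y + 9) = (y - 3)*(y - 2)*(y - 3)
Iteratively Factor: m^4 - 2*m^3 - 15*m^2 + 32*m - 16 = (m - 1)*(m^3 - m^2 - 16*m + 16) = (m - 1)*(m + 4)*(m^2 - 5*m + 4) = (m - 1)^2*(m + 4)*(m - 4)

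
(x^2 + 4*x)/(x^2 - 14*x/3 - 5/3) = 3*x*(x + 4)/(3*x^2 - 14*x - 5)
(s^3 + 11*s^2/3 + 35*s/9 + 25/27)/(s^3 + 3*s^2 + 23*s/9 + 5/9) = (s + 5/3)/(s + 1)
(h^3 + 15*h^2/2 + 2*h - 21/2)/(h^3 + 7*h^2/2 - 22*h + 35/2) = (2*h + 3)/(2*h - 5)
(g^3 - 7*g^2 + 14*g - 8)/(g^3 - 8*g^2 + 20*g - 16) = (g - 1)/(g - 2)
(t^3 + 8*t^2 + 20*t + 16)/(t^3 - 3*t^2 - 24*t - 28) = (t + 4)/(t - 7)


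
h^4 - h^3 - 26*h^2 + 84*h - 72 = (h - 3)*(h - 2)^2*(h + 6)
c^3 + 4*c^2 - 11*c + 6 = (c - 1)^2*(c + 6)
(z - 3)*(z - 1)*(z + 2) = z^3 - 2*z^2 - 5*z + 6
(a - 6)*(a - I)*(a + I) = a^3 - 6*a^2 + a - 6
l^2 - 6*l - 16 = (l - 8)*(l + 2)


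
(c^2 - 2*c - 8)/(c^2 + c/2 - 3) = 2*(c - 4)/(2*c - 3)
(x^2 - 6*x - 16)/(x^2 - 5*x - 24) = (x + 2)/(x + 3)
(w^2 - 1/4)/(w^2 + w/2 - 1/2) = (w + 1/2)/(w + 1)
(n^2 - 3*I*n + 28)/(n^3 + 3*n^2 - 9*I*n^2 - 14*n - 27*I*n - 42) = (n + 4*I)/(n^2 + n*(3 - 2*I) - 6*I)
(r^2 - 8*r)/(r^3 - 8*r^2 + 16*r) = (r - 8)/(r^2 - 8*r + 16)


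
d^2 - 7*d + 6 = (d - 6)*(d - 1)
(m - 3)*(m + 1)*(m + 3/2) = m^3 - m^2/2 - 6*m - 9/2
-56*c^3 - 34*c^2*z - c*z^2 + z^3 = (-7*c + z)*(2*c + z)*(4*c + z)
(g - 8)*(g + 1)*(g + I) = g^3 - 7*g^2 + I*g^2 - 8*g - 7*I*g - 8*I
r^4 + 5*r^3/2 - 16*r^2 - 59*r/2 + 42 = (r - 7/2)*(r - 1)*(r + 3)*(r + 4)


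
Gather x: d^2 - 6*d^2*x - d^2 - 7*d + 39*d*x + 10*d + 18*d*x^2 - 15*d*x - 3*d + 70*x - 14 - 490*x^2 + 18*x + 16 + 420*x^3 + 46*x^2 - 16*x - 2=420*x^3 + x^2*(18*d - 444) + x*(-6*d^2 + 24*d + 72)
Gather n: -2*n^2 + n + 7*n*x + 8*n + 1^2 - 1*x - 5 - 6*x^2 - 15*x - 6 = -2*n^2 + n*(7*x + 9) - 6*x^2 - 16*x - 10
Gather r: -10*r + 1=1 - 10*r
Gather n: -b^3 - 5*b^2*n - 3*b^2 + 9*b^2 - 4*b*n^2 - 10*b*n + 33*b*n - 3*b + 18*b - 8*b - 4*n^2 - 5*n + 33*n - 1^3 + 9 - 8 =-b^3 + 6*b^2 + 7*b + n^2*(-4*b - 4) + n*(-5*b^2 + 23*b + 28)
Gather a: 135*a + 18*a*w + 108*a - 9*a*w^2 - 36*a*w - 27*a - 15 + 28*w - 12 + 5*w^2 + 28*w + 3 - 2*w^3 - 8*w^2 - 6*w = a*(-9*w^2 - 18*w + 216) - 2*w^3 - 3*w^2 + 50*w - 24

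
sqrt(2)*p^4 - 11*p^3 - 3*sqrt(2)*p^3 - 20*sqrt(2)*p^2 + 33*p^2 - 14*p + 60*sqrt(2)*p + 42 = (p - 3)*(p - 7*sqrt(2))*(p + sqrt(2))*(sqrt(2)*p + 1)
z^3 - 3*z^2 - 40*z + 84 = (z - 7)*(z - 2)*(z + 6)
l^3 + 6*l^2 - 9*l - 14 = (l - 2)*(l + 1)*(l + 7)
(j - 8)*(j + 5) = j^2 - 3*j - 40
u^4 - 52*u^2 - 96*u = u*(u - 8)*(u + 2)*(u + 6)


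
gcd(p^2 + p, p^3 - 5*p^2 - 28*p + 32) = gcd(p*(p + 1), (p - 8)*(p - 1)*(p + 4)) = 1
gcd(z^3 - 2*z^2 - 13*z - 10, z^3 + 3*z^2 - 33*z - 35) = z^2 - 4*z - 5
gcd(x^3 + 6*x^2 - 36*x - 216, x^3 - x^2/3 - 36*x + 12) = x^2 - 36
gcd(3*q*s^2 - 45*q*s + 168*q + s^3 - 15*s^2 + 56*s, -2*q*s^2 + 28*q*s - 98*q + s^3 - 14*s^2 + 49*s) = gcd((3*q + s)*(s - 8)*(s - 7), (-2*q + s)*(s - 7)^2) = s - 7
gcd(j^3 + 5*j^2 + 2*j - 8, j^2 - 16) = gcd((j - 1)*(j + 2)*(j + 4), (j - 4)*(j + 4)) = j + 4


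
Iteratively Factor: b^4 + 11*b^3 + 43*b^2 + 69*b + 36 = (b + 1)*(b^3 + 10*b^2 + 33*b + 36) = (b + 1)*(b + 3)*(b^2 + 7*b + 12) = (b + 1)*(b + 3)*(b + 4)*(b + 3)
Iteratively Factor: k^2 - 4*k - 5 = (k - 5)*(k + 1)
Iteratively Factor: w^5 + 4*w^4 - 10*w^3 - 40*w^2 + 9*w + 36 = (w + 1)*(w^4 + 3*w^3 - 13*w^2 - 27*w + 36) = (w - 1)*(w + 1)*(w^3 + 4*w^2 - 9*w - 36) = (w - 1)*(w + 1)*(w + 3)*(w^2 + w - 12) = (w - 1)*(w + 1)*(w + 3)*(w + 4)*(w - 3)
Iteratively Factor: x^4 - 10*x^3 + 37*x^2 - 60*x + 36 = (x - 2)*(x^3 - 8*x^2 + 21*x - 18) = (x - 3)*(x - 2)*(x^2 - 5*x + 6) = (x - 3)^2*(x - 2)*(x - 2)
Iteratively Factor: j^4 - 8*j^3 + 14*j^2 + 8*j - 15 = (j - 1)*(j^3 - 7*j^2 + 7*j + 15) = (j - 3)*(j - 1)*(j^2 - 4*j - 5) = (j - 5)*(j - 3)*(j - 1)*(j + 1)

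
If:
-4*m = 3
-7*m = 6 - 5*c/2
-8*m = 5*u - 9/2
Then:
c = 3/10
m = -3/4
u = 21/10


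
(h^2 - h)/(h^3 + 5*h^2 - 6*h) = 1/(h + 6)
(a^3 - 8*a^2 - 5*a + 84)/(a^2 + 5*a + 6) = (a^2 - 11*a + 28)/(a + 2)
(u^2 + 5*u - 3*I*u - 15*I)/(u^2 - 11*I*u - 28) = (u^2 + u*(5 - 3*I) - 15*I)/(u^2 - 11*I*u - 28)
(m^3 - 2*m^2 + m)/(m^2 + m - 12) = m*(m^2 - 2*m + 1)/(m^2 + m - 12)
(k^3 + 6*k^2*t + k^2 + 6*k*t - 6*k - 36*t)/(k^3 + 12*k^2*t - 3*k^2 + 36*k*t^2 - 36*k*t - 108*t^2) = (k^2 + k - 6)/(k^2 + 6*k*t - 3*k - 18*t)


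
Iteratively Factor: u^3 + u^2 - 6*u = (u - 2)*(u^2 + 3*u) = u*(u - 2)*(u + 3)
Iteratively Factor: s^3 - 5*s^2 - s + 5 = (s + 1)*(s^2 - 6*s + 5) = (s - 1)*(s + 1)*(s - 5)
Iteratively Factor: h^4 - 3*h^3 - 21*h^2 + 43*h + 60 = (h - 3)*(h^3 - 21*h - 20) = (h - 5)*(h - 3)*(h^2 + 5*h + 4) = (h - 5)*(h - 3)*(h + 1)*(h + 4)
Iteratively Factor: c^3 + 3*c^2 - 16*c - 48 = (c + 3)*(c^2 - 16) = (c - 4)*(c + 3)*(c + 4)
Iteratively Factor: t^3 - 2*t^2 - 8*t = (t)*(t^2 - 2*t - 8) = t*(t - 4)*(t + 2)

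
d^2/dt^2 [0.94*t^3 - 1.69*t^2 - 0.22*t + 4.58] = 5.64*t - 3.38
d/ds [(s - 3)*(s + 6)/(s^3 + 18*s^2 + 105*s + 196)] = (-s^3 + s^2 + 98*s + 354)/(s^5 + 29*s^4 + 331*s^3 + 1855*s^2 + 5096*s + 5488)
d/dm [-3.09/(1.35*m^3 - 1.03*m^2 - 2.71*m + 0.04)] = (12.5145*m^2 - 6.3654*m - 8.3739)/(1.35*m^3 - 1.03*m^2 - 2.71*m + 0.04)^2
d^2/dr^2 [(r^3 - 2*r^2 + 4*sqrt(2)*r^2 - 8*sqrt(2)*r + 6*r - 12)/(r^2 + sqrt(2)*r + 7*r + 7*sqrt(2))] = 18*(-3*sqrt(2)*r^3 + 7*r^3 - 18*r^2 + 21*sqrt(2)*r^2 - 18*sqrt(2)*r + 42*r - 12 + 14*sqrt(2))/(r^6 + 3*sqrt(2)*r^5 + 21*r^5 + 63*sqrt(2)*r^4 + 153*r^4 + 469*r^3 + 443*sqrt(2)*r^3 + 882*r^2 + 1071*sqrt(2)*r^2 + 294*sqrt(2)*r + 2058*r + 686*sqrt(2))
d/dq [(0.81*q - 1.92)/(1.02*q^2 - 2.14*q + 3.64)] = (-0.8262*q^2 + 3.9168*q - 1.1604)/(1.0404*q^4 - 4.3656*q^3 + 12.0052*q^2 - 15.5792*q + 13.2496)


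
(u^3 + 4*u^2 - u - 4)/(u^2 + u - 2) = (u^2 + 5*u + 4)/(u + 2)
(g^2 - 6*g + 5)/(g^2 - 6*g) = (g^2 - 6*g + 5)/(g*(g - 6))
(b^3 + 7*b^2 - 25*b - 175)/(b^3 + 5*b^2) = 1 + 2/b - 35/b^2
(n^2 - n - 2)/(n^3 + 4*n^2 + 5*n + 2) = (n - 2)/(n^2 + 3*n + 2)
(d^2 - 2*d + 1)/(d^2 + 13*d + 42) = (d^2 - 2*d + 1)/(d^2 + 13*d + 42)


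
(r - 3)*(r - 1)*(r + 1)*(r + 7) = r^4 + 4*r^3 - 22*r^2 - 4*r + 21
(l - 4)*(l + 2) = l^2 - 2*l - 8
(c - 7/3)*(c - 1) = c^2 - 10*c/3 + 7/3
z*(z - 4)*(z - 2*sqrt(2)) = z^3 - 4*z^2 - 2*sqrt(2)*z^2 + 8*sqrt(2)*z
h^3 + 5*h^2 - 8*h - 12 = (h - 2)*(h + 1)*(h + 6)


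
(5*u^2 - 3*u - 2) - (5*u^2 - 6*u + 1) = 3*u - 3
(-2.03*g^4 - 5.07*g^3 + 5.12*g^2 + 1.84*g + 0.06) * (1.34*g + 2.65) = -2.7202*g^5 - 12.1733*g^4 - 6.5747*g^3 + 16.0336*g^2 + 4.9564*g + 0.159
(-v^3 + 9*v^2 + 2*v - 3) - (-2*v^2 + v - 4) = -v^3 + 11*v^2 + v + 1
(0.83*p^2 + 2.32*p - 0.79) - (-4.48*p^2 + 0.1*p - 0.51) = 5.31*p^2 + 2.22*p - 0.28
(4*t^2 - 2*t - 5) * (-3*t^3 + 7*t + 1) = -12*t^5 + 6*t^4 + 43*t^3 - 10*t^2 - 37*t - 5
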